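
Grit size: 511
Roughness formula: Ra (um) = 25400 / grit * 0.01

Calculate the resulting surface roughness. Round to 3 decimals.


Ra = 25400 / 511 * 0.01
= 0.497 um

0.497


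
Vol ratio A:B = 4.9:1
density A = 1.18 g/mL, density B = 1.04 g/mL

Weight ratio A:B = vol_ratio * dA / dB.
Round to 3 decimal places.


Weight ratio = 4.9 * 1.18 / 1.04
= 5.560

5.560


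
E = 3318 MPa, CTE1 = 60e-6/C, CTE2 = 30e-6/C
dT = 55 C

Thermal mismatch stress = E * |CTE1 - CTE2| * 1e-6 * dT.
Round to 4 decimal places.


= 3318 * 30e-6 * 55
= 5.4747 MPa

5.4747


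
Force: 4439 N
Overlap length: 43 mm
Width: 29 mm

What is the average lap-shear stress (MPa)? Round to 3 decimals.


Average shear stress = F / (overlap * width)
= 4439 / (43 * 29)
= 3.560 MPa

3.560


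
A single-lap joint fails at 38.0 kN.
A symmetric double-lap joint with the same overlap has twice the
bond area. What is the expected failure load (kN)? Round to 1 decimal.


Double-lap load = 2 * 38.0 = 76.0 kN

76.0


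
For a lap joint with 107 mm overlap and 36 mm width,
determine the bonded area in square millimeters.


Area = 107 * 36 = 3852 mm^2

3852


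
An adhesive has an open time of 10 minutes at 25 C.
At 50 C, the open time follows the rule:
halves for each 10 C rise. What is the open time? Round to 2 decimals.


Factor = 2^((50-25)/10) = 5.6569
Open time = 10 / 5.6569 = 1.77 min

1.77


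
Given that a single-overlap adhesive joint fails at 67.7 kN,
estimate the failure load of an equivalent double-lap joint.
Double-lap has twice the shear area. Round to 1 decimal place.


Double-lap factor = 2
Expected load = 67.7 * 2 = 135.4 kN

135.4


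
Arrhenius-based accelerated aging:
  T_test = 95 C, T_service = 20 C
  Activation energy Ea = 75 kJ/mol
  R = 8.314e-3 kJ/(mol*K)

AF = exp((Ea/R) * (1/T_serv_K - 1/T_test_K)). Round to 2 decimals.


T_test_K = 368.15, T_serv_K = 293.15
AF = exp((75/8.314e-3) * (1/293.15 - 1/368.15))
= 527.95

527.95


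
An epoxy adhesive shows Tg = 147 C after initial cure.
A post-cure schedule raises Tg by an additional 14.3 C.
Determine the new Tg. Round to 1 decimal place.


New Tg = 147 + 14.3
= 161.3 C

161.3


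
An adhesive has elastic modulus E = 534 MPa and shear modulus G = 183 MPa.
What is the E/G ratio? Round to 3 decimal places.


E/G = 534 / 183 = 2.918

2.918


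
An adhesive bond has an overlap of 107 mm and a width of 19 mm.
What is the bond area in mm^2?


Bond area = overlap * width
= 107 * 19
= 2033 mm^2

2033


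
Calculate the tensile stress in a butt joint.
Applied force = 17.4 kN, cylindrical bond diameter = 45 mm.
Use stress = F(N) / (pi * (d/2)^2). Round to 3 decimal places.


A = pi * 22.5^2 = 1590.4313 mm^2
sigma = 17400.0 / 1590.4313 = 10.940 MPa

10.940


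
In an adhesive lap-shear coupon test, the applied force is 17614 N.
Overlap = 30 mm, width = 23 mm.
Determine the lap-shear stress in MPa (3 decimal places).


stress = F / (overlap * width)
= 17614 / (30 * 23)
= 25.528 MPa

25.528


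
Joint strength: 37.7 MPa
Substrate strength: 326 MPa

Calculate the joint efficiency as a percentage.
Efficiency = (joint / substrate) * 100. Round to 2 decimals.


Efficiency = (37.7 / 326) * 100 = 11.56%

11.56


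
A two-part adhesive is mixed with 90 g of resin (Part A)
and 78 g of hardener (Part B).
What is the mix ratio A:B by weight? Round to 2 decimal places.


Mix ratio = mass_A / mass_B
= 90 / 78
= 1.15

1.15


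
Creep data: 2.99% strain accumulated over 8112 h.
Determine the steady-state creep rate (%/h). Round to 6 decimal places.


Rate = 2.99 / 8112 = 0.000369 %/h

0.000369


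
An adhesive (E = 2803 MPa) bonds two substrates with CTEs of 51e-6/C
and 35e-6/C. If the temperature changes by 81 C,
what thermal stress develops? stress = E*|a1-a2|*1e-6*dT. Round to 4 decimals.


Stress = 2803 * |51 - 35| * 1e-6 * 81
= 3.6327 MPa

3.6327


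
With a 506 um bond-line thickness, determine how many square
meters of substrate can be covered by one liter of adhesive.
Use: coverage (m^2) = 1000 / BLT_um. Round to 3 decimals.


Coverage = 1000 / 506 = 1.976 m^2

1.976


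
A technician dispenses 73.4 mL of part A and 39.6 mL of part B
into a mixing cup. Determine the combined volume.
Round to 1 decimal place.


Combined volume = 73.4 + 39.6
= 113.0 mL

113.0


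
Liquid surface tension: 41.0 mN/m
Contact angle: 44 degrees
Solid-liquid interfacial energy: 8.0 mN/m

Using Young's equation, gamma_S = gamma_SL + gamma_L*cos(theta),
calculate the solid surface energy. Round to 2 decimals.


gamma_S = 8.0 + 41.0 * cos(44)
= 37.49 mN/m

37.49


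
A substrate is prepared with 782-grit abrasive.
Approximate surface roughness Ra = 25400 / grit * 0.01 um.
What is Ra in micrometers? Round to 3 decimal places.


Ra = 25400 / 782 * 0.01 = 0.325 um

0.325


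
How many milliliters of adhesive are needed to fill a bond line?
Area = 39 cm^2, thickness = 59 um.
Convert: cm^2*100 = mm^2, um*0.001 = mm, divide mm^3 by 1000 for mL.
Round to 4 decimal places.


= (39 * 100) * (59 * 0.001) / 1000
= 0.2301 mL

0.2301


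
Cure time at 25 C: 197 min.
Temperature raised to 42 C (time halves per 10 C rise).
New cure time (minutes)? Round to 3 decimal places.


Acceleration factor = 2^(17/10) = 3.2490
New time = 197 / 3.2490 = 60.634 min

60.634


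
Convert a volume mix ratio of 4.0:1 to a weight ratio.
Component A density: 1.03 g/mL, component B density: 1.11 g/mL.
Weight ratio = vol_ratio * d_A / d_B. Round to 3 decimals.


= 4.0 * 1.03 / 1.11 = 3.712

3.712


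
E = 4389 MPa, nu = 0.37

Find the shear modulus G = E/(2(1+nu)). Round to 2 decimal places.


G = 4389 / (2 * 1.37)
= 1601.82 MPa

1601.82


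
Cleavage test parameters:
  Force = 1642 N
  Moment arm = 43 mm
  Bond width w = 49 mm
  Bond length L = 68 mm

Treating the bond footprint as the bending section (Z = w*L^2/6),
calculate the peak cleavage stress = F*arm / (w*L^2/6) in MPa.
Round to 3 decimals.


M = 1642 * 43 = 70606 N*mm
Z = 49 * 68^2 / 6 = 226576 / 6 mm^3
sigma = M / Z = 6 * 70606 / 226576 = 423636 / 226576
= 1.870 MPa

1.870


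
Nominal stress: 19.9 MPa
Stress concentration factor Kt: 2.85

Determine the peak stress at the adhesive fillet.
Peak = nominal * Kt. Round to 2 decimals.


Peak stress = 19.9 * 2.85
= 56.72 MPa

56.72


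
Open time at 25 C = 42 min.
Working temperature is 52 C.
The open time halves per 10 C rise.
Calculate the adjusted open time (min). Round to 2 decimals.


factor = 2^((52 - 25) / 10) = 6.4980
ot = 42 / 6.4980 = 6.46 min

6.46


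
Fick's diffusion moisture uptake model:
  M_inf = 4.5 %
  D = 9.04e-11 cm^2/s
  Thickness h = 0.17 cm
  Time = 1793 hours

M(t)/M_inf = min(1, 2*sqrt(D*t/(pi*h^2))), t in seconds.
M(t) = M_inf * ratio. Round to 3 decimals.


t_sec = 1793 * 3600 = 6454800
ratio = 2*sqrt(9.04e-11*6454800/(pi*0.17^2))
= min(1, 0.160336)
= 0.160336
M(t) = 4.5 * 0.160336 = 0.722 %

0.722


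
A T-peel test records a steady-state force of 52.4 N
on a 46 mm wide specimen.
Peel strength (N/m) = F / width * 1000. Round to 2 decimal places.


Peel strength = 52.4 / 46 * 1000
= 1139.13 N/m

1139.13


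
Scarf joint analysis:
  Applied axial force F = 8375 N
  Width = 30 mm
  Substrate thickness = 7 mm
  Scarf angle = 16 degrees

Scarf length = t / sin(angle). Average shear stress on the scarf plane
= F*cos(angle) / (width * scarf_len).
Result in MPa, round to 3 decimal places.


Scarf length = 7 / sin(16 deg) = 25.3957 mm
cos(16 deg) = 0.961262
Shear = 8375 * 0.961262 / (30 * 25.3957)
= 10.567 MPa

10.567


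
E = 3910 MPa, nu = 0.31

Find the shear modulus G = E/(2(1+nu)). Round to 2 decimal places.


G = 3910 / (2 * 1.31)
= 1492.37 MPa

1492.37


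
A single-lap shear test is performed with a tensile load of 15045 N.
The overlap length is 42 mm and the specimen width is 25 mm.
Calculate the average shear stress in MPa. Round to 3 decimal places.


Shear stress = F / (overlap * width)
= 15045 / (42 * 25)
= 15045 / 1050
= 14.329 MPa

14.329


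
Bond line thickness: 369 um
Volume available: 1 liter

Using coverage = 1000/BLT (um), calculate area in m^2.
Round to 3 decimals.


1 L = 1e6 mm^3, thickness = 369 um = 0.369 mm
Area = 1e6 / 0.369 mm^2 = (1e6 / 0.369) / 1e6 m^2 = 1000 / 369 m^2
= 2.710 m^2

2.710


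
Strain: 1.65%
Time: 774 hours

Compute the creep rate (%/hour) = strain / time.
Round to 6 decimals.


Creep rate = 1.65 / 774
= 0.002132 %/h

0.002132


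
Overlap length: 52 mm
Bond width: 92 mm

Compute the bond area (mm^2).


Bond area = 52 * 92 = 4784 mm^2

4784


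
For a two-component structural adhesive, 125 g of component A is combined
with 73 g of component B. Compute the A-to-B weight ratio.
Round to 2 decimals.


Weight ratio A:B = 125 / 73
= 1.71

1.71


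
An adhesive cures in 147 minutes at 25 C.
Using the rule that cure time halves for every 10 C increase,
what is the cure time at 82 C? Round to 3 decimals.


Factor = 2^((82 - 25) / 10) = 51.9842
Cure time = 147 / 51.9842
= 2.828 minutes

2.828


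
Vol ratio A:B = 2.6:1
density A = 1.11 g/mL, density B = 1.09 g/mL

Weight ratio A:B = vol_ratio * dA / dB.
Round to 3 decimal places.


Weight ratio = 2.6 * 1.11 / 1.09
= 2.648

2.648


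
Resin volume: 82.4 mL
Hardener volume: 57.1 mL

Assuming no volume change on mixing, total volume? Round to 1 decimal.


V_total = 82.4 + 57.1 = 139.5 mL

139.5


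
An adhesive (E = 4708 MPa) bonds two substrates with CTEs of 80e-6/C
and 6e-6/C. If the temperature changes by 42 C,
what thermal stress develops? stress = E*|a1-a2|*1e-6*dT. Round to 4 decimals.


Stress = 4708 * |80 - 6| * 1e-6 * 42
= 14.6325 MPa

14.6325


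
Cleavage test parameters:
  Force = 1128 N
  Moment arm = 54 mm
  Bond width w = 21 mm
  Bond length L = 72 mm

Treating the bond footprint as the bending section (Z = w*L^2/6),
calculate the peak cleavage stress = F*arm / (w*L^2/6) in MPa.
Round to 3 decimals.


M = 1128 * 54 = 60912 N*mm
Z = 21 * 72^2 / 6 = 108864 / 6 mm^3
sigma = M / Z = 6 * 60912 / 108864 = 365472 / 108864
= 3.357 MPa

3.357


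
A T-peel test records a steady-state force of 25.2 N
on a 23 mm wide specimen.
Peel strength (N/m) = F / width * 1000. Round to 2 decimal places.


Peel strength = 25.2 / 23 * 1000
= 1095.65 N/m

1095.65


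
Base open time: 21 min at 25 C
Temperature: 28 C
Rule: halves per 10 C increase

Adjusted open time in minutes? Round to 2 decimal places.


Acceleration = 2^((28-25)/10) = 1.2311
Open time = 21 / 1.2311 = 17.06 min

17.06


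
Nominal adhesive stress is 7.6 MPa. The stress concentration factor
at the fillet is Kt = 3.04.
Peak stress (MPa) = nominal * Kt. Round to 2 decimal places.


Peak = 7.6 * 3.04 = 23.10 MPa

23.10


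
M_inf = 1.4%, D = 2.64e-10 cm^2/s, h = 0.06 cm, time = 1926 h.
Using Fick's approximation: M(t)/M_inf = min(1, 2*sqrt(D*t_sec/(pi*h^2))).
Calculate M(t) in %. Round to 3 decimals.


t = 6933600 s
ratio = min(1, 2*sqrt(2.64e-10*6933600/(pi*0.0036)))
= 0.804610
M(t) = 1.4 * 0.804610 = 1.126%

1.126


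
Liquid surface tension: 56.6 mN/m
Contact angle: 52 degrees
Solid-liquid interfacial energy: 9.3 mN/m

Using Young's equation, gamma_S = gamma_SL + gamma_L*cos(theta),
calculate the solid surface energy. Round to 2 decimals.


gamma_S = 9.3 + 56.6 * cos(52)
= 44.15 mN/m

44.15


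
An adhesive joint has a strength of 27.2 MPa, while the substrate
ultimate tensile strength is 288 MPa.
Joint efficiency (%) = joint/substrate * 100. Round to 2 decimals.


Efficiency = 27.2 / 288 * 100
= 9.44%

9.44


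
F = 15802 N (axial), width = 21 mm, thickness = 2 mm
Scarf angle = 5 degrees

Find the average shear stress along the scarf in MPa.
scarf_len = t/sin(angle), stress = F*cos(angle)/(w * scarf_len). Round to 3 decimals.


scarf_len = 2/sin(5 deg) = 22.9474
cos(5 deg) = 0.996195
stress = 15802*0.996195/(21*22.9474) = 32.667 MPa

32.667


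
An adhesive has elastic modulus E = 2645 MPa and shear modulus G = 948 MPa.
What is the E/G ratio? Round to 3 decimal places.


E/G = 2645 / 948 = 2.790

2.790


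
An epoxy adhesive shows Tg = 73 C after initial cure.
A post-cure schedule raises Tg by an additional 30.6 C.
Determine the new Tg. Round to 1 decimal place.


New Tg = 73 + 30.6
= 103.6 C

103.6


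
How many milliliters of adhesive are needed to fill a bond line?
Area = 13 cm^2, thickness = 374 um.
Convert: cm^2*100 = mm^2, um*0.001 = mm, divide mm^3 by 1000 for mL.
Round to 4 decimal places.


= (13 * 100) * (374 * 0.001) / 1000
= 0.4862 mL

0.4862


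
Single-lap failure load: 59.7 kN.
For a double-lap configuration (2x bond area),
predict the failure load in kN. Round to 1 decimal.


Failure load = 59.7 * 2 = 119.4 kN

119.4


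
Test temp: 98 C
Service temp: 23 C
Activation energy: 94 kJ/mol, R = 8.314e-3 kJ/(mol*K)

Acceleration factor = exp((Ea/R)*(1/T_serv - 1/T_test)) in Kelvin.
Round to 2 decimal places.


AF = exp((94/0.008314)*(1/296.15 - 1/371.15))
= 2241.00

2241.00


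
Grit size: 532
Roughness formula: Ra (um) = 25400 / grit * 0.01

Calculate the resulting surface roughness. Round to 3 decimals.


Ra = 25400 / 532 * 0.01
= 0.477 um

0.477


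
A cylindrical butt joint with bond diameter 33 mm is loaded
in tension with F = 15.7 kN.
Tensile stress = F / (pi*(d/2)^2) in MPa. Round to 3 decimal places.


Area = pi * (33/2)^2 = 855.2986 mm^2
Stress = 15.7*1000 / 855.2986
= 18.356 MPa

18.356


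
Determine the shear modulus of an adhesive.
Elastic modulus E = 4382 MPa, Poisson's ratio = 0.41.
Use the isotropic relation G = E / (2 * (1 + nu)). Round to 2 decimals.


G = 4382 / (2*(1+0.41)) = 4382 / 2.82
= 1553.90 MPa

1553.90


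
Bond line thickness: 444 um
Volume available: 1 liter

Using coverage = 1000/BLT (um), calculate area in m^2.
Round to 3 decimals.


1 L = 1e6 mm^3, thickness = 444 um = 0.444 mm
Area = 1e6 / 0.444 mm^2 = (1e6 / 0.444) / 1e6 m^2 = 1000 / 444 m^2
= 2.252 m^2

2.252


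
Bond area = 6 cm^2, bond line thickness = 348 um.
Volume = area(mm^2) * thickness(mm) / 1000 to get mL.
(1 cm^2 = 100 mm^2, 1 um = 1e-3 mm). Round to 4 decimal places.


area_mm2 = 6 * 100 = 600
blt_mm = 348 * 1e-3 = 0.348
vol_mm3 = 600 * 0.348 = 208.8
vol_mL = 208.8 / 1000 = 0.2088 mL

0.2088


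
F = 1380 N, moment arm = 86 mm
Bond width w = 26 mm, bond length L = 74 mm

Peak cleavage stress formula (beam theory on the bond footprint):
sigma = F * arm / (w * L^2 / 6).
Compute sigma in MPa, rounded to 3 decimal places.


sigma = (1380 * 86) / (26 * 5476 / 6)
= 118680 * 6 / 142376
= 712080 / 142376
= 5.001 MPa

5.001


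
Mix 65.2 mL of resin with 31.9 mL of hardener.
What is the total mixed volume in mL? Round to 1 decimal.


Total = 65.2 + 31.9 = 97.1 mL

97.1


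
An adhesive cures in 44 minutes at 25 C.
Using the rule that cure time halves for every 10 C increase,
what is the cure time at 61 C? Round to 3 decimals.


Factor = 2^((61 - 25) / 10) = 12.1257
Cure time = 44 / 12.1257
= 3.629 minutes

3.629


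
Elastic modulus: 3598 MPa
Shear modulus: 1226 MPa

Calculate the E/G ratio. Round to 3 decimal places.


E / G = 3598 / 1226 = 2.935

2.935


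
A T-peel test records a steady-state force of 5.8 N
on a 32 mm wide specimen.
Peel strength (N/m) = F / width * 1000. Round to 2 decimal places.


Peel strength = 5.8 / 32 * 1000
= 181.25 N/m

181.25


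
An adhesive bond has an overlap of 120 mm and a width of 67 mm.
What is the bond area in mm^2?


Bond area = overlap * width
= 120 * 67
= 8040 mm^2

8040


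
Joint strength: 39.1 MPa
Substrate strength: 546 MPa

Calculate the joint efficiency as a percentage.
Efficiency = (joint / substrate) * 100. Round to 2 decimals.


Efficiency = (39.1 / 546) * 100 = 7.16%

7.16


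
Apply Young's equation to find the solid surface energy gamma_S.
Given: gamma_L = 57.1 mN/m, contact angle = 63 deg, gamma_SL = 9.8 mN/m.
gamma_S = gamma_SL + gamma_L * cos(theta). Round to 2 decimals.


theta_rad = 63 * pi/180 = 1.099557
gamma_S = 9.8 + 57.1 * cos(1.099557)
= 35.72 mN/m

35.72


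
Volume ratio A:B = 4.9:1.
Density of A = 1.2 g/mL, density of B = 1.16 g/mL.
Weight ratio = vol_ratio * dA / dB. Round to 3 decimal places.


Wt ratio = 4.9 * 1.2 / 1.16
= 5.069

5.069


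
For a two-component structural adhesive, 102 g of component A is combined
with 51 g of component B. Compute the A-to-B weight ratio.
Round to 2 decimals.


Weight ratio A:B = 102 / 51
= 2.00

2.00


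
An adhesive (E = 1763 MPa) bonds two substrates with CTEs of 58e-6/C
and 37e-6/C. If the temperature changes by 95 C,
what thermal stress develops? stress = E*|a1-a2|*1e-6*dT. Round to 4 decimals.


Stress = 1763 * |58 - 37| * 1e-6 * 95
= 3.5172 MPa

3.5172


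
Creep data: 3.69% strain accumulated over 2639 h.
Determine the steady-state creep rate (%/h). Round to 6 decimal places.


Rate = 3.69 / 2639 = 0.001398 %/h

0.001398


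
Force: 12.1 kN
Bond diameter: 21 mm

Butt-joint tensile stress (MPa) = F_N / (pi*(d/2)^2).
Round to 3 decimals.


F_N = 12.1 * 1000 = 12100.0 N
A = pi*(10.5)^2 = 346.3606 mm^2
stress = 12100.0 / 346.3606 = 34.935 MPa

34.935


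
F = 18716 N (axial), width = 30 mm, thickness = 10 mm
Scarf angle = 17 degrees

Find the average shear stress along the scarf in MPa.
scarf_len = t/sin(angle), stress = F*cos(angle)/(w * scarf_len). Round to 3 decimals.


scarf_len = 10/sin(17 deg) = 34.2030
cos(17 deg) = 0.956305
stress = 18716*0.956305/(30*34.2030) = 17.443 MPa

17.443


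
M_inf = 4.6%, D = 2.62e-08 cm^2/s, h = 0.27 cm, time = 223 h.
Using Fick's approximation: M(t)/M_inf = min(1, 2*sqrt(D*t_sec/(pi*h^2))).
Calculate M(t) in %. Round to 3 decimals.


t = 802800 s
ratio = min(1, 2*sqrt(2.62e-08*802800/(pi*0.0729)))
= 0.606102
M(t) = 4.6 * 0.606102 = 2.788%

2.788


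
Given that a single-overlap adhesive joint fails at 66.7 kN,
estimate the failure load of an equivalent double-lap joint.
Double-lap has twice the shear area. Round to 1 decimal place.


Double-lap factor = 2
Expected load = 66.7 * 2 = 133.4 kN

133.4


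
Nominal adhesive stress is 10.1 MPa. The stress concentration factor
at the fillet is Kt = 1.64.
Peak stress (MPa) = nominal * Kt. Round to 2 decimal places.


Peak = 10.1 * 1.64 = 16.56 MPa

16.56


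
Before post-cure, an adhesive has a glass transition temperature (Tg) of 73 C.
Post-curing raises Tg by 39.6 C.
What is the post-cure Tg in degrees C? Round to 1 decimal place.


Tg_post = Tg_base + delta_Tg
= 73 + 39.6
= 112.6 C

112.6


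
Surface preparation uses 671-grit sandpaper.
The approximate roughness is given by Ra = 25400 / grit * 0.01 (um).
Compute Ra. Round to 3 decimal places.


Ra = 25400 / 671 * 0.01
= 254 / 671
= 0.379 um

0.379


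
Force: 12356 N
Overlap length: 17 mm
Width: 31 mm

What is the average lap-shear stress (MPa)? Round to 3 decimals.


Average shear stress = F / (overlap * width)
= 12356 / (17 * 31)
= 23.446 MPa

23.446


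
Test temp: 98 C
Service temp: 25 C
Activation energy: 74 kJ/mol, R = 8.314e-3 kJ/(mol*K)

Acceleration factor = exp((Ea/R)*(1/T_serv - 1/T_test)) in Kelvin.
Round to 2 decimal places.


AF = exp((74/0.008314)*(1/298.15 - 1/371.15))
= 354.83

354.83


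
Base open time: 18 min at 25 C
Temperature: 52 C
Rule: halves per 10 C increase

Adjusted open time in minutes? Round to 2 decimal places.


Acceleration = 2^((52-25)/10) = 6.4980
Open time = 18 / 6.4980 = 2.77 min

2.77


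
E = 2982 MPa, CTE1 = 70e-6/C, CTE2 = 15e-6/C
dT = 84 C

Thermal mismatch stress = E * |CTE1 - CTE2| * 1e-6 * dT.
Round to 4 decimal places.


= 2982 * 55e-6 * 84
= 13.7768 MPa

13.7768


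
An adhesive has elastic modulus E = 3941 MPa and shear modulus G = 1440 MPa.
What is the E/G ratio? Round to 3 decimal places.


E/G = 3941 / 1440 = 2.737

2.737


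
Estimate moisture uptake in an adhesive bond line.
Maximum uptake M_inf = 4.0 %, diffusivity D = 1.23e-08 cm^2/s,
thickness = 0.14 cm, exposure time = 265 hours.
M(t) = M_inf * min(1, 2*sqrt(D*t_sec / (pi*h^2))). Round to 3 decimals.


Convert time: 265 h = 954000 s
ratio = min(1, 2*sqrt(1.23e-08*954000/(pi*0.14^2)))
= 0.873079
M(t) = 4.0 * 0.873079 = 3.492%

3.492


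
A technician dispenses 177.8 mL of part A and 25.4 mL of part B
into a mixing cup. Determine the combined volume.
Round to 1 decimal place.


Combined volume = 177.8 + 25.4
= 203.2 mL

203.2


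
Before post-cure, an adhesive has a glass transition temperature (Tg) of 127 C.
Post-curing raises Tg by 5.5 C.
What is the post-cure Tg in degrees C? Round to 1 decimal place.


Tg_post = Tg_base + delta_Tg
= 127 + 5.5
= 132.5 C

132.5


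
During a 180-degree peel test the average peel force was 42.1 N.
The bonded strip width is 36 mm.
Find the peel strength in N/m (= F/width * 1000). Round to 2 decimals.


Peel strength = F/width * 1000
= 42.1 / 36 * 1000
= 1169.44 N/m

1169.44


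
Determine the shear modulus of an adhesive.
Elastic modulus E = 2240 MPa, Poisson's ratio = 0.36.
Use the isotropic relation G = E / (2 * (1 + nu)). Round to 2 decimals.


G = 2240 / (2*(1+0.36)) = 2240 / 2.72
= 823.53 MPa

823.53


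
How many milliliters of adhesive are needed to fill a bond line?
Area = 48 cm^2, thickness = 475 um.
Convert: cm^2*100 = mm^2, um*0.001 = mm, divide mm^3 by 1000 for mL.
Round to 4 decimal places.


= (48 * 100) * (475 * 0.001) / 1000
= 2.2800 mL

2.2800


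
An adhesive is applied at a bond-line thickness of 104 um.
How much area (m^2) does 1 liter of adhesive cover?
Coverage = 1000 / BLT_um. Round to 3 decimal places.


Coverage = 1000 / 104 = 9.615 m^2

9.615


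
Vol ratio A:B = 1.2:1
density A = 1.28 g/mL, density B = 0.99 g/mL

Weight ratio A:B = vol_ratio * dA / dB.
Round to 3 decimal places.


Weight ratio = 1.2 * 1.28 / 0.99
= 1.552

1.552


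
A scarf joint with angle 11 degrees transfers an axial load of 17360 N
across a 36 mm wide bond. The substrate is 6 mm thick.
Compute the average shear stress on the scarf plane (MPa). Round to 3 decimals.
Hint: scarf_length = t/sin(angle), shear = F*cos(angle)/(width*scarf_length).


scarf_length = 6 / sin(11 deg) = 31.4451 mm
cos(11 deg) = 0.981627
shear stress = 17360 * 0.981627 / (36 * 31.4451)
= 15.054 MPa

15.054


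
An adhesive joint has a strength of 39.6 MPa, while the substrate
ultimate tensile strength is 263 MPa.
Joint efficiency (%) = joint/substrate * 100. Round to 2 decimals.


Efficiency = 39.6 / 263 * 100
= 15.06%

15.06


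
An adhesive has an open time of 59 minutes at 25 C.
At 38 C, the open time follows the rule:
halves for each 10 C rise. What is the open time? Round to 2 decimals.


Factor = 2^((38-25)/10) = 2.4623
Open time = 59 / 2.4623 = 23.96 min

23.96


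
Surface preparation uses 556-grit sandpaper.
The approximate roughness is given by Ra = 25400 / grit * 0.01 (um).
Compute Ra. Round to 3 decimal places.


Ra = 25400 / 556 * 0.01
= 254 / 556
= 0.457 um

0.457


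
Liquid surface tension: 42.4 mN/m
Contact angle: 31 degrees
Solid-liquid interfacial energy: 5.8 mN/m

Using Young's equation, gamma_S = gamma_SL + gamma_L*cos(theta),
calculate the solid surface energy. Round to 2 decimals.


gamma_S = 5.8 + 42.4 * cos(31)
= 42.14 mN/m

42.14


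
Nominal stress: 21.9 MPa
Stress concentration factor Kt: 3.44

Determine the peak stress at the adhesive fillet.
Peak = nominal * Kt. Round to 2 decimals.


Peak stress = 21.9 * 3.44
= 75.34 MPa

75.34


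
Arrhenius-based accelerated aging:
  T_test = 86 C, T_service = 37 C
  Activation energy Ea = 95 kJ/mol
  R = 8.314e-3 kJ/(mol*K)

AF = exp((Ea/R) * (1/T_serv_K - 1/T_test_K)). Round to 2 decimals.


T_test_K = 359.15, T_serv_K = 310.15
AF = exp((95/8.314e-3) * (1/310.15 - 1/359.15))
= 152.39

152.39


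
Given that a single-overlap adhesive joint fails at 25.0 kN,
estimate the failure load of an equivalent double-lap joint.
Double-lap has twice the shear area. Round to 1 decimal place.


Double-lap factor = 2
Expected load = 25.0 * 2 = 50.0 kN

50.0


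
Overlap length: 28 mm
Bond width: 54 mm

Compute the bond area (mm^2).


Bond area = 28 * 54 = 1512 mm^2

1512


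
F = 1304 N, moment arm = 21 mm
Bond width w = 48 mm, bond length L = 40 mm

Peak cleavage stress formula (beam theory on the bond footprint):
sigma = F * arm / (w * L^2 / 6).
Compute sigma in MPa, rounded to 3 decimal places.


sigma = (1304 * 21) / (48 * 1600 / 6)
= 27384 * 6 / 76800
= 164304 / 76800
= 2.139 MPa

2.139


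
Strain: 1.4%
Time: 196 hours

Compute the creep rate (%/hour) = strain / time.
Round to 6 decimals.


Creep rate = 1.4 / 196
= 0.007143 %/h

0.007143


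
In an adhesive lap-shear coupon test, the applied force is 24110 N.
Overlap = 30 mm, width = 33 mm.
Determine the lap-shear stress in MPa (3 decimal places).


stress = F / (overlap * width)
= 24110 / (30 * 33)
= 24.354 MPa

24.354


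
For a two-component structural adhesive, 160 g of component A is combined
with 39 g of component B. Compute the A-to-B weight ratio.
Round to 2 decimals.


Weight ratio A:B = 160 / 39
= 4.10

4.10


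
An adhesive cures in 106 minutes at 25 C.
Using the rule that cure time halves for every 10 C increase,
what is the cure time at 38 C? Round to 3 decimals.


Factor = 2^((38 - 25) / 10) = 2.4623
Cure time = 106 / 2.4623
= 43.049 minutes

43.049


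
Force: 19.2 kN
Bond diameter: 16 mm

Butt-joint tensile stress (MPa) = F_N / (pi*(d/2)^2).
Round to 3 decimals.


F_N = 19.2 * 1000 = 19200.0 N
A = pi*(8.0)^2 = 201.0619 mm^2
stress = 19200.0 / 201.0619 = 95.493 MPa

95.493


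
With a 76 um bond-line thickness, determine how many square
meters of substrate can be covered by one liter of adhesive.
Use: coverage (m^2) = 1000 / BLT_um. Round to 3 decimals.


Coverage = 1000 / 76 = 13.158 m^2

13.158


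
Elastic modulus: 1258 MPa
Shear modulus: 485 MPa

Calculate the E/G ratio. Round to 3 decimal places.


E / G = 1258 / 485 = 2.594

2.594


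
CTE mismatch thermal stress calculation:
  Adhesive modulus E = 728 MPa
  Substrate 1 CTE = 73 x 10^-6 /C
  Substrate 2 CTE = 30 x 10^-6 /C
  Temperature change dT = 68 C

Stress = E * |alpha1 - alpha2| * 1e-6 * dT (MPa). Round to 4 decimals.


delta_alpha = |73 - 30| = 43 x 10^-6/C
Stress = 728 * 43e-6 * 68
= 2.1287 MPa

2.1287


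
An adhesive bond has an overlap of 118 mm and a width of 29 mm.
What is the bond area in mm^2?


Bond area = overlap * width
= 118 * 29
= 3422 mm^2

3422


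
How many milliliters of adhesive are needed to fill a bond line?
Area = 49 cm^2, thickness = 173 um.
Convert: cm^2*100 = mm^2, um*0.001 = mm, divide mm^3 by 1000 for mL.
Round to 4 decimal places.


= (49 * 100) * (173 * 0.001) / 1000
= 0.8477 mL

0.8477


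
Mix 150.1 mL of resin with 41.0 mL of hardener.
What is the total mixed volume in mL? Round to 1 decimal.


Total = 150.1 + 41.0 = 191.1 mL

191.1


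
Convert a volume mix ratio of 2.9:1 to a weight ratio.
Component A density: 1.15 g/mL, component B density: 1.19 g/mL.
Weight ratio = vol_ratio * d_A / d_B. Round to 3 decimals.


= 2.9 * 1.15 / 1.19 = 2.803

2.803


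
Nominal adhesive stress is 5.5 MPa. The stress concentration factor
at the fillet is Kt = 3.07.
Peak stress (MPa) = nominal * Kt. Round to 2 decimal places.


Peak = 5.5 * 3.07 = 16.89 MPa

16.89


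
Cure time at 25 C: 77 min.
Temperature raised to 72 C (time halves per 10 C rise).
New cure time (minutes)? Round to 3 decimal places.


Acceleration factor = 2^(47/10) = 25.9921
New time = 77 / 25.9921 = 2.962 min

2.962


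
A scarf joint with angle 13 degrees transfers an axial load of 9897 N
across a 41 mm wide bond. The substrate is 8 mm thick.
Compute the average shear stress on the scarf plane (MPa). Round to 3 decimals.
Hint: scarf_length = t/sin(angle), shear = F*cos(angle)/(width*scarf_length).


scarf_length = 8 / sin(13 deg) = 35.5633 mm
cos(13 deg) = 0.974370
shear stress = 9897 * 0.974370 / (41 * 35.5633)
= 6.614 MPa

6.614


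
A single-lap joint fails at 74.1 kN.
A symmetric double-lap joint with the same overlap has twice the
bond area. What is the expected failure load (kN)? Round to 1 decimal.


Double-lap load = 2 * 74.1 = 148.2 kN

148.2


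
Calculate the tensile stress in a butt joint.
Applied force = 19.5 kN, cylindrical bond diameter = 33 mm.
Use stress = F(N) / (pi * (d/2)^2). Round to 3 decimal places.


A = pi * 16.5^2 = 855.2986 mm^2
sigma = 19500.0 / 855.2986 = 22.799 MPa

22.799


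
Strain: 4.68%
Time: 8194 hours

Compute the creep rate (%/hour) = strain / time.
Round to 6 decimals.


Creep rate = 4.68 / 8194
= 0.000571 %/h

0.000571


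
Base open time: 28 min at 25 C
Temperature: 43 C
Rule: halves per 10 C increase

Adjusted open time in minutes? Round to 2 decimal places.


Acceleration = 2^((43-25)/10) = 3.4822
Open time = 28 / 3.4822 = 8.04 min

8.04


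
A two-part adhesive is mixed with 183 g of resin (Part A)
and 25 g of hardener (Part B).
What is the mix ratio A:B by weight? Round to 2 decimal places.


Mix ratio = mass_A / mass_B
= 183 / 25
= 7.32

7.32


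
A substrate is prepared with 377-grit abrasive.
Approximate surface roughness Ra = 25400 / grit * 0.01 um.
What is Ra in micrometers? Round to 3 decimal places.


Ra = 25400 / 377 * 0.01 = 0.674 um

0.674


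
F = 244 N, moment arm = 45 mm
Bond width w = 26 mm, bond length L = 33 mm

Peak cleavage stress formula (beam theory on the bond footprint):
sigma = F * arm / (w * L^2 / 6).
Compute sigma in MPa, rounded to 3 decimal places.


sigma = (244 * 45) / (26 * 1089 / 6)
= 10980 * 6 / 28314
= 65880 / 28314
= 2.327 MPa

2.327


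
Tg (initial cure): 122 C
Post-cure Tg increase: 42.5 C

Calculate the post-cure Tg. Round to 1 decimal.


Post-cure Tg = 122 + 42.5 = 164.5 C

164.5


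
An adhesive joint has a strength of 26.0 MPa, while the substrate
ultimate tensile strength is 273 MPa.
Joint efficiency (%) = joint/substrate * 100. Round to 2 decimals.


Efficiency = 26.0 / 273 * 100
= 9.52%

9.52


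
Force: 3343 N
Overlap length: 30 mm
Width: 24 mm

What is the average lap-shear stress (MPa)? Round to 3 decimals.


Average shear stress = F / (overlap * width)
= 3343 / (30 * 24)
= 4.643 MPa

4.643


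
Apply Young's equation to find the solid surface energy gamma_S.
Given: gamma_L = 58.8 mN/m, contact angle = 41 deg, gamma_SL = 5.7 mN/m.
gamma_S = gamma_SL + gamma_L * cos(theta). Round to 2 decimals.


theta_rad = 41 * pi/180 = 0.715585
gamma_S = 5.7 + 58.8 * cos(0.715585)
= 50.08 mN/m

50.08


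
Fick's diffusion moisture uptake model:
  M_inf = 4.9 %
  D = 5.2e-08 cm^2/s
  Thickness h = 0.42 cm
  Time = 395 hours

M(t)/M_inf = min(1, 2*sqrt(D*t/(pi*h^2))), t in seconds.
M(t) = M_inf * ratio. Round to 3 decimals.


t_sec = 395 * 3600 = 1422000
ratio = 2*sqrt(5.2e-08*1422000/(pi*0.42^2))
= min(1, 0.730562)
= 0.730562
M(t) = 4.9 * 0.730562 = 3.580 %

3.580


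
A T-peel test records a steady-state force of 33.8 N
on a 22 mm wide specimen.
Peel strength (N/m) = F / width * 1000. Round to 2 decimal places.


Peel strength = 33.8 / 22 * 1000
= 1536.36 N/m

1536.36


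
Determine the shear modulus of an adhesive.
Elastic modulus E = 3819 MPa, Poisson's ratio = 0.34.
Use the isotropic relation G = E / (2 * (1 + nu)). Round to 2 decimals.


G = 3819 / (2*(1+0.34)) = 3819 / 2.68
= 1425.00 MPa

1425.00


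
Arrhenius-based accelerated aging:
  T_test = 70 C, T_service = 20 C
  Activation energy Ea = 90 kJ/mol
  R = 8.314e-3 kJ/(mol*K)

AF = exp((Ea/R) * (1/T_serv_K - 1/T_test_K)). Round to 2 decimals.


T_test_K = 343.15, T_serv_K = 293.15
AF = exp((90/8.314e-3) * (1/293.15 - 1/343.15))
= 217.15

217.15


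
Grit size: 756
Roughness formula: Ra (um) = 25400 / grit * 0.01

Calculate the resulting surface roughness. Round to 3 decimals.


Ra = 25400 / 756 * 0.01
= 0.336 um

0.336


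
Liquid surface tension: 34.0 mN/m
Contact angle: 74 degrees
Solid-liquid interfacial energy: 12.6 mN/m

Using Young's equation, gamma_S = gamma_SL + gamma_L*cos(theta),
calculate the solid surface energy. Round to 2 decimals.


gamma_S = 12.6 + 34.0 * cos(74)
= 21.97 mN/m

21.97


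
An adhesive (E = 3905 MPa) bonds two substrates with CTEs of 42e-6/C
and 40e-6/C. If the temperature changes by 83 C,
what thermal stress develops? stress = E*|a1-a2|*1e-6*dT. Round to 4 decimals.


Stress = 3905 * |42 - 40| * 1e-6 * 83
= 0.6482 MPa

0.6482


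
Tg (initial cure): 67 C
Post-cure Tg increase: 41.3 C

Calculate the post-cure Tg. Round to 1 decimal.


Post-cure Tg = 67 + 41.3 = 108.3 C

108.3


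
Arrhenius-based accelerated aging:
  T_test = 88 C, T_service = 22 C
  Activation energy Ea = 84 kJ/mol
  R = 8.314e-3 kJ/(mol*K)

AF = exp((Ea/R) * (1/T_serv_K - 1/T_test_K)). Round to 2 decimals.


T_test_K = 361.15, T_serv_K = 295.15
AF = exp((84/8.314e-3) * (1/295.15 - 1/361.15))
= 521.03

521.03


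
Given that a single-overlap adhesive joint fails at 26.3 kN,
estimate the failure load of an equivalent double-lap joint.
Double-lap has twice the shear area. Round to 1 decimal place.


Double-lap factor = 2
Expected load = 26.3 * 2 = 52.6 kN

52.6


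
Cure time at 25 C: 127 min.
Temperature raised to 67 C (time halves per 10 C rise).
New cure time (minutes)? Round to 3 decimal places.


Acceleration factor = 2^(42/10) = 18.3792
New time = 127 / 18.3792 = 6.910 min

6.910


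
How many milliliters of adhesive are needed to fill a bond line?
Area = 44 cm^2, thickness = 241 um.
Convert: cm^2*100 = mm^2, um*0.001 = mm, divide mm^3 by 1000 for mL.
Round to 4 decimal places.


= (44 * 100) * (241 * 0.001) / 1000
= 1.0604 mL

1.0604


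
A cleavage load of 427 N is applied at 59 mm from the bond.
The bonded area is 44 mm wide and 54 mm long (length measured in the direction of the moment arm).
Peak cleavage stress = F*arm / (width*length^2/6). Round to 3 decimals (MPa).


Moment = 427 * 59 = 25193 N*mm
Section modulus = 44 * 2916 / 6 = 128304 / 6 mm^3
Stress = 25193 / (128304 / 6) = 151158 / 128304
= 1.178 MPa

1.178


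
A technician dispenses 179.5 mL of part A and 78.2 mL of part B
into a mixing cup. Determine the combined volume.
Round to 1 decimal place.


Combined volume = 179.5 + 78.2
= 257.7 mL

257.7


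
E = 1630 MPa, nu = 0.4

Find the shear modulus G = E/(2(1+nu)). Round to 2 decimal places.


G = 1630 / (2 * 1.40)
= 582.14 MPa

582.14


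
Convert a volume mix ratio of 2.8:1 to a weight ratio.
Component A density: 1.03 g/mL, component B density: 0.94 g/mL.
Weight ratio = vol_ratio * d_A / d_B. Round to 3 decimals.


= 2.8 * 1.03 / 0.94 = 3.068

3.068


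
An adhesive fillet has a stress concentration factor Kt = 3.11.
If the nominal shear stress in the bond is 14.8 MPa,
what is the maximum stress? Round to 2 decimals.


Max stress = 14.8 * 3.11 = 46.03 MPa

46.03


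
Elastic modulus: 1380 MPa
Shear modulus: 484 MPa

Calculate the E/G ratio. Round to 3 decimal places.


E / G = 1380 / 484 = 2.851

2.851


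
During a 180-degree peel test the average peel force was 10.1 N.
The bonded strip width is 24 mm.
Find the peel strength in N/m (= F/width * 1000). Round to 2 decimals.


Peel strength = F/width * 1000
= 10.1 / 24 * 1000
= 420.83 N/m

420.83


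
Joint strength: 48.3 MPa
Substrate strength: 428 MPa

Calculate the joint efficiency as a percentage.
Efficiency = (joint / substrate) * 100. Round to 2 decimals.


Efficiency = (48.3 / 428) * 100 = 11.29%

11.29


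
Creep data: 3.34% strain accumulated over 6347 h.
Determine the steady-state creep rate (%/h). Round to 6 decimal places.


Rate = 3.34 / 6347 = 0.000526 %/h

0.000526


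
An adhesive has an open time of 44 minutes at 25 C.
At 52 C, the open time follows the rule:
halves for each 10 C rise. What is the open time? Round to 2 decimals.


Factor = 2^((52-25)/10) = 6.4980
Open time = 44 / 6.4980 = 6.77 min

6.77


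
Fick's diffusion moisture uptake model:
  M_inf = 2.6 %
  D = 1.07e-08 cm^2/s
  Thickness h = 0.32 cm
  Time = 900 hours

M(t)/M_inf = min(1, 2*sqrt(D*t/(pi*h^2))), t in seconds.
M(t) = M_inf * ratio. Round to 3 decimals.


t_sec = 900 * 3600 = 3240000
ratio = 2*sqrt(1.07e-08*3240000/(pi*0.32^2))
= min(1, 0.656553)
= 0.656553
M(t) = 2.6 * 0.656553 = 1.707 %

1.707


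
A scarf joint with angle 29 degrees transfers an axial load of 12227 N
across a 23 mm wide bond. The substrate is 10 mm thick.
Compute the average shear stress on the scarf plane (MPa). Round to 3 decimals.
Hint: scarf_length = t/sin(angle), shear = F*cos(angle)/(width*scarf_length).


scarf_length = 10 / sin(29 deg) = 20.6267 mm
cos(29 deg) = 0.874620
shear stress = 12227 * 0.874620 / (23 * 20.6267)
= 22.541 MPa

22.541


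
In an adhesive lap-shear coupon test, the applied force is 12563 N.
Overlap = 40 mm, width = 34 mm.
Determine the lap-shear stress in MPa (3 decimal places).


stress = F / (overlap * width)
= 12563 / (40 * 34)
= 9.238 MPa

9.238


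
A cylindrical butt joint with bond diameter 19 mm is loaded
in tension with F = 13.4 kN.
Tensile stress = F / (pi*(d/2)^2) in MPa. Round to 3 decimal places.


Area = pi * (19/2)^2 = 283.5287 mm^2
Stress = 13.4*1000 / 283.5287
= 47.262 MPa

47.262


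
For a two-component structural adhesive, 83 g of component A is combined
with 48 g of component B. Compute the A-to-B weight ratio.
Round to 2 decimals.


Weight ratio A:B = 83 / 48
= 1.73

1.73


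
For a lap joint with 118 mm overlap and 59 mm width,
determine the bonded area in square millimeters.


Area = 118 * 59 = 6962 mm^2

6962


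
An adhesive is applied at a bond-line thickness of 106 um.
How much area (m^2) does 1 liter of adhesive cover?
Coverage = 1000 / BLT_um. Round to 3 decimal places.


Coverage = 1000 / 106 = 9.434 m^2

9.434


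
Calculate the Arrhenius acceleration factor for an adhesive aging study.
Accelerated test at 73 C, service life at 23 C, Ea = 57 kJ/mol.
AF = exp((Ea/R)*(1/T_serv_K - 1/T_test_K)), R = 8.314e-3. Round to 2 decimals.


T_test = 346.15 K, T_serv = 296.15 K
Ea/R = 57 / 0.008314 = 6855.91
AF = exp(6855.91 * (1/296.15 - 1/346.15))
= 28.33

28.33


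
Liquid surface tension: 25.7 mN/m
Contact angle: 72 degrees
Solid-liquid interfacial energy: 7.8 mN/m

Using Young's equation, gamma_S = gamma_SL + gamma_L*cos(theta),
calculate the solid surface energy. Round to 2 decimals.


gamma_S = 7.8 + 25.7 * cos(72)
= 15.74 mN/m

15.74


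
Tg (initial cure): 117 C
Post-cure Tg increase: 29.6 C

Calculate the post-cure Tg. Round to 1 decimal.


Post-cure Tg = 117 + 29.6 = 146.6 C

146.6


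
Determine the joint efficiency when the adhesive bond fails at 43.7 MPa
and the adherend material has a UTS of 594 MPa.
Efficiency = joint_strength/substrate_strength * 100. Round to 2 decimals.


Joint efficiency = 43.7 / 594 * 100
= 7.36%

7.36


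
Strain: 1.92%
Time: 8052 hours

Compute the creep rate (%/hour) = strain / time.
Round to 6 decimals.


Creep rate = 1.92 / 8052
= 0.000238 %/h

0.000238


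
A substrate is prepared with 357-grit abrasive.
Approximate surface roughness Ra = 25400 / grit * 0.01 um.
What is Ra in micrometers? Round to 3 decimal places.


Ra = 25400 / 357 * 0.01 = 0.711 um

0.711


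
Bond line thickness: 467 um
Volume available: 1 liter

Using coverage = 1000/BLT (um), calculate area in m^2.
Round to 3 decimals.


1 L = 1e6 mm^3, thickness = 467 um = 0.467 mm
Area = 1e6 / 0.467 mm^2 = (1e6 / 0.467) / 1e6 m^2 = 1000 / 467 m^2
= 2.141 m^2

2.141


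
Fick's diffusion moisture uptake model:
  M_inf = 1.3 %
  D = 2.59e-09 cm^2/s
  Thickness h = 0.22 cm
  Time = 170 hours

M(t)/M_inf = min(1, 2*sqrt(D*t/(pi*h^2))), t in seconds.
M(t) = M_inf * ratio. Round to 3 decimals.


t_sec = 170 * 3600 = 612000
ratio = 2*sqrt(2.59e-09*612000/(pi*0.22^2))
= min(1, 0.204201)
= 0.204201
M(t) = 1.3 * 0.204201 = 0.265 %

0.265
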